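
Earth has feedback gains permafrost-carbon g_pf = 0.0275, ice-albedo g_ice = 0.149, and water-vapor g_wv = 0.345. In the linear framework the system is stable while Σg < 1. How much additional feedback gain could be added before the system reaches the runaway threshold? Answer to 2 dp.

0.48

Current total gain = 0.0275 + 0.149 + 0.345 = 0.5215.
Margin to runaway = 1 − 0.5215 = 0.48.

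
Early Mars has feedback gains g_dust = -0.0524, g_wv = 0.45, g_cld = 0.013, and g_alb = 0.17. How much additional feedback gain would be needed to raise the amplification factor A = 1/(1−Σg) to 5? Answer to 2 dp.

Current total gain = 0.5806.
Target gain for A = 5: g* = 1 − 1/5 = 0.8.
Additional gain needed = 0.8 − 0.5806 = 0.22.

0.22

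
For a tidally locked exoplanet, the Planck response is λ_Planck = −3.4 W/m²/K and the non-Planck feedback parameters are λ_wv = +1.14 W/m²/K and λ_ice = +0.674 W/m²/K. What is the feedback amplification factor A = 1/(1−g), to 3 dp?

2.144

Convert to gains: g_wv = 1.14/3.4 = 0.3353; g_ice = 0.674/3.4 = 0.1982.
Total gain g = 0.5335.
A = 1/(1 − 0.5335) = 2.144.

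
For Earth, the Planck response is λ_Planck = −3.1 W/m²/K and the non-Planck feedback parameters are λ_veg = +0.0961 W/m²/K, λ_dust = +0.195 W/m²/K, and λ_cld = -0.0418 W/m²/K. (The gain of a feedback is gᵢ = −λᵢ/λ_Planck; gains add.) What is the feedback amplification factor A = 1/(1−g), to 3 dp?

1.087

Convert to gains: g_veg = 0.0961/3.1 = 0.031; g_dust = 0.195/3.1 = 0.0629; g_cld = -0.0418/3.1 = -0.01348.
Total gain g = 0.08042.
A = 1/(1 − 0.08042) = 1.087.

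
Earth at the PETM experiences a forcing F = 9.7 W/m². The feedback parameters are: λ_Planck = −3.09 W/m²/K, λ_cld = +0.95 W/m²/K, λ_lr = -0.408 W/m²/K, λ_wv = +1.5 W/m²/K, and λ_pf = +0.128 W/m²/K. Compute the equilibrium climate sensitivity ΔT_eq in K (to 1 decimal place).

Net feedback parameter λ = (−3.09) + (+0.95) + (-0.408) + (+1.5) + (+0.128) = -0.92 W/m²/K.
ΔT = −F/λ = −9.7/(-0.92) = 10.5 K.

10.5 K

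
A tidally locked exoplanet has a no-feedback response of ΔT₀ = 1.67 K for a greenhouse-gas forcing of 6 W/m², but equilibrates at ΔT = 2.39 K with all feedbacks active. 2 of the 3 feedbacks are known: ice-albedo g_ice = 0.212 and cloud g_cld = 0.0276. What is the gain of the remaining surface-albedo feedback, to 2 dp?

0.06

Amplification A = ΔT/ΔT₀ = 2.39/1.67 = 1.431.
Total gain g = 1 − 1/A = 1 − 1/1.431 = 0.3012.
Known gains sum to 0.212 + 0.0276 = 0.2396.
g_alb = 0.3012 − 0.2396 = 0.06.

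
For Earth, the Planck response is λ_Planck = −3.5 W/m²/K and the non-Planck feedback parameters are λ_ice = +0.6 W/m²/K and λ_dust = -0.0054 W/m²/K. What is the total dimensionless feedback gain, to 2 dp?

Convert to gains: g_ice = 0.6/3.5 = 0.1714; g_dust = -0.0054/3.5 = -0.001543.
Total gain g = 0.169857.

0.17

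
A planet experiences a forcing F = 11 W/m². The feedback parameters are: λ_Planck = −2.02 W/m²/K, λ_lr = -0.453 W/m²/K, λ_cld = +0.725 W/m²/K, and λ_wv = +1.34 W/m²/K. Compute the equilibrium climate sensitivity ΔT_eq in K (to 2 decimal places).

26.96 K

Net feedback parameter λ = (−2.02) + (-0.453) + (+0.725) + (+1.34) = -0.408 W/m²/K.
ΔT = −F/λ = −11/(-0.408) = 26.96 K.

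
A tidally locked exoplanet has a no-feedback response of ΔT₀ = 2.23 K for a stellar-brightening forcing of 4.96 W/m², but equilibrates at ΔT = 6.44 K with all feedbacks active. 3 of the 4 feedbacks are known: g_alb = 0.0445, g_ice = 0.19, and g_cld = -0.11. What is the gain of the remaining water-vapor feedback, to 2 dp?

0.53

Amplification A = ΔT/ΔT₀ = 6.44/2.23 = 2.888.
Total gain g = 1 − 1/A = 1 − 1/2.888 = 0.6537.
Known gains sum to 0.0445 + 0.19 − 0.11 = 0.1245.
g_wv = 0.6537 − 0.1245 = 0.53.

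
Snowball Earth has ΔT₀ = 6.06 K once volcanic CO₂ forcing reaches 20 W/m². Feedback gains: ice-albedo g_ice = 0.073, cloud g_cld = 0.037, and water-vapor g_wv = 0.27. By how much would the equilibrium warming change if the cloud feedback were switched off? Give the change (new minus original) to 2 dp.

-0.55 K

Original: g = 0.38, ΔT = 6.06/(1−0.38) = 9.7742 K.
Without cloud: g' = 0.343, ΔT' = 6.06/(1−0.343) = 9.2237 K.
Change = 9.2237 − 9.7742 = -0.55 K.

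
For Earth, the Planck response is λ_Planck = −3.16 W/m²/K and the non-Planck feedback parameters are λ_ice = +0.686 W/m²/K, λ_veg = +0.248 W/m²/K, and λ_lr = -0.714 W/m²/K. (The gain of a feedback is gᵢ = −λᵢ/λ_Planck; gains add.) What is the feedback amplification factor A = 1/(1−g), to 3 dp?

1.075

Convert to gains: g_ice = 0.686/3.16 = 0.2171; g_veg = 0.248/3.16 = 0.07848; g_lr = -0.714/3.16 = -0.2259.
Total gain g = 0.06968.
A = 1/(1 − 0.06968) = 1.075.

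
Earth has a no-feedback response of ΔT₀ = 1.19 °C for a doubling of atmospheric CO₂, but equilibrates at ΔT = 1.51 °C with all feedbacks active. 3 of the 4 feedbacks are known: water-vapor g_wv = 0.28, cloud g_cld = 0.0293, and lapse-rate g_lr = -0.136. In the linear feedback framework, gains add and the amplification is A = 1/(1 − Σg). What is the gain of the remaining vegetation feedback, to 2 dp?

Amplification A = ΔT/ΔT₀ = 1.51/1.19 = 1.269.
Total gain g = 1 − 1/A = 1 − 1/1.269 = 0.212.
Known gains sum to 0.28 + 0.0293 − 0.136 = 0.1733.
g_veg = 0.212 − 0.1733 = 0.04.

0.04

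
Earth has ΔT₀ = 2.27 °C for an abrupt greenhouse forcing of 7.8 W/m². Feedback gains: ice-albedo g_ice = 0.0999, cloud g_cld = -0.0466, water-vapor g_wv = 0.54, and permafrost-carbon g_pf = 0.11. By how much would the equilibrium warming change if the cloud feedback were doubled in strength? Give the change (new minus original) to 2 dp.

-1.04 °C

Original: g = 0.7033, ΔT = 2.27/(1−0.7033) = 7.6508 °C.
With doubled cloud: g' = 0.6567, ΔT' = 2.27/(1−0.6567) = 6.6123 °C.
Change = 6.6123 − 7.6508 = -1.04 °C.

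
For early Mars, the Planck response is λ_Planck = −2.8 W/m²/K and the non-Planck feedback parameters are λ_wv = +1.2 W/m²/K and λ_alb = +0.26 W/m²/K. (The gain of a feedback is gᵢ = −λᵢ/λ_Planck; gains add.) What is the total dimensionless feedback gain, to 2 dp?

Convert to gains: g_wv = 1.2/2.8 = 0.4286; g_alb = 0.26/2.8 = 0.09286.
Total gain g = 0.52146.

0.52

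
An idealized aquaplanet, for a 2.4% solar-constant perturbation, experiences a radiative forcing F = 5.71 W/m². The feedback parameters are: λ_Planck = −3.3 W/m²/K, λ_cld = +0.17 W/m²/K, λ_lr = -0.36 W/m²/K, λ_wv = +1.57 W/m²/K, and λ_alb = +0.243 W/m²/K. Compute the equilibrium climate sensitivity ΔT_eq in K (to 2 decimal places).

Net feedback parameter λ = (−3.3) + (+0.17) + (-0.36) + (+1.57) + (+0.243) = -1.677 W/m²/K.
ΔT = −F/λ = −5.71/(-1.677) = 3.40 K.

3.40 K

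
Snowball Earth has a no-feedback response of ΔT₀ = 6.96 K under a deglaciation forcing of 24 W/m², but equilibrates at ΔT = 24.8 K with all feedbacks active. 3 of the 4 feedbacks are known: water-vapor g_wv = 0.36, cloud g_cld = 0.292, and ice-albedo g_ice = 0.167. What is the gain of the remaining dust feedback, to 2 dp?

Amplification A = ΔT/ΔT₀ = 24.8/6.96 = 3.563.
Total gain g = 1 − 1/A = 1 − 1/3.563 = 0.7193.
Known gains sum to 0.36 + 0.292 + 0.167 = 0.819.
g_dust = 0.7193 − 0.819 = -0.10.

-0.10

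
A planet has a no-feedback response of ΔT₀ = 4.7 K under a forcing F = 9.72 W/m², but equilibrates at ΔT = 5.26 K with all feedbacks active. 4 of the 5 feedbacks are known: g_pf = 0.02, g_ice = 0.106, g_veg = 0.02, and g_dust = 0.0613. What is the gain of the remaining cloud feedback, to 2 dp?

Amplification A = ΔT/ΔT₀ = 5.26/4.7 = 1.119.
Total gain g = 1 − 1/A = 1 − 1/1.119 = 0.1063.
Known gains sum to 0.02 + 0.106 + 0.02 + 0.0613 = 0.2073.
g_cld = 0.1063 − 0.2073 = -0.10.

-0.10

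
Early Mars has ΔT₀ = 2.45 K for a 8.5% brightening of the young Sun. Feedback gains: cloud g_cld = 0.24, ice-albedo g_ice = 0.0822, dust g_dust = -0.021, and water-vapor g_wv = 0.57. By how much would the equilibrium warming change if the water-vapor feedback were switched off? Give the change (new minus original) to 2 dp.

-15.52 K

Original: g = 0.8712, ΔT = 2.45/(1−0.8712) = 19.0217 K.
Without water-vapor: g' = 0.3012, ΔT' = 2.45/(1−0.3012) = 3.5060 K.
Change = 3.5060 − 19.0217 = -15.52 K.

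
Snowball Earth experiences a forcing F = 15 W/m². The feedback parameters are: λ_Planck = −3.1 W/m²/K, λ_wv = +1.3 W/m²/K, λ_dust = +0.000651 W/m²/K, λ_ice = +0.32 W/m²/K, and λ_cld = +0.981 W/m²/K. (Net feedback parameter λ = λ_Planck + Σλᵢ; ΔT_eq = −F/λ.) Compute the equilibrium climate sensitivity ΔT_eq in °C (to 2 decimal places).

30.10 °C

Net feedback parameter λ = (−3.1) + (+1.3) + (+0.000651) + (+0.32) + (+0.981) = -0.498349 W/m²/K.
ΔT = −F/λ = −15/(-0.498349) = 30.10 °C.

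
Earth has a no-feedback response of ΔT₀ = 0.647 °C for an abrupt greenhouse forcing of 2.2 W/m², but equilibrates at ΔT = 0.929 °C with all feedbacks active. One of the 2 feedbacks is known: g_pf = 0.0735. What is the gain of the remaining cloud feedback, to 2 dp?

Amplification A = ΔT/ΔT₀ = 0.929/0.647 = 1.436.
Total gain g = 1 − 1/A = 1 − 1/1.436 = 0.3036.
The known gain is 0.0735.
g_cld = 0.3036 − 0.0735 = 0.23.

0.23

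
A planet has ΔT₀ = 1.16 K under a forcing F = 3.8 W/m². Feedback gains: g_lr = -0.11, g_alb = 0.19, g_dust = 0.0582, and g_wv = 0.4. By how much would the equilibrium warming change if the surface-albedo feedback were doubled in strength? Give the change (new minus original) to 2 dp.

Original: g = 0.5382, ΔT = 1.16/(1−0.5382) = 2.5119 K.
With doubled surface-albedo: g' = 0.7282, ΔT' = 1.16/(1−0.7282) = 4.2678 K.
Change = 4.2678 − 2.5119 = 1.76 K.

1.76 K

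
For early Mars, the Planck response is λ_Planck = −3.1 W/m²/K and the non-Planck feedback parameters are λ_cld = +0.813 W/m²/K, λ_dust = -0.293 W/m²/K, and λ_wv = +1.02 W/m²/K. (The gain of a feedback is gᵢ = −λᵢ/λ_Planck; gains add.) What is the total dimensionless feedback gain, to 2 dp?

Convert to gains: g_cld = 0.813/3.1 = 0.2623; g_dust = -0.293/3.1 = -0.09452; g_wv = 1.02/3.1 = 0.329.
Total gain g = 0.49678.

0.50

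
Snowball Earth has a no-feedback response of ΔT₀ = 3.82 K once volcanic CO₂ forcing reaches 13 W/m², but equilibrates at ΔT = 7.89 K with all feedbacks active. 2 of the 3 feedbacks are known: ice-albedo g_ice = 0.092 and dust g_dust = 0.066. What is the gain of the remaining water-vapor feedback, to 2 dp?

0.36

Amplification A = ΔT/ΔT₀ = 7.89/3.82 = 2.065.
Total gain g = 1 − 1/A = 1 − 1/2.065 = 0.5157.
Known gains sum to 0.092 + 0.066 = 0.158.
g_wv = 0.5157 − 0.158 = 0.36.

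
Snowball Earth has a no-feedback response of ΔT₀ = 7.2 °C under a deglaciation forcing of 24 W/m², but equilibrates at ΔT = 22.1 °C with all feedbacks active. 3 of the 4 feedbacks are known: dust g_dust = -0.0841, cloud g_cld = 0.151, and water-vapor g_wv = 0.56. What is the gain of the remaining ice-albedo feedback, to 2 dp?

Amplification A = ΔT/ΔT₀ = 22.1/7.2 = 3.069.
Total gain g = 1 − 1/A = 1 − 1/3.069 = 0.6742.
Known gains sum to -0.0841 + 0.151 + 0.56 = 0.6269.
g_ice = 0.6742 − 0.6269 = 0.05.

0.05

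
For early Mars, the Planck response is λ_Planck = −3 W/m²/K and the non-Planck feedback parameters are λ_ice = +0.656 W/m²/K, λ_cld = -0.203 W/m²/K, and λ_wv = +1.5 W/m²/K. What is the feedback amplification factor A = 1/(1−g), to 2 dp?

2.87

Convert to gains: g_ice = 0.656/3 = 0.2187; g_cld = -0.203/3 = -0.06767; g_wv = 1.5/3 = 0.5.
Total gain g = 0.65103.
A = 1/(1 − 0.65103) = 2.87.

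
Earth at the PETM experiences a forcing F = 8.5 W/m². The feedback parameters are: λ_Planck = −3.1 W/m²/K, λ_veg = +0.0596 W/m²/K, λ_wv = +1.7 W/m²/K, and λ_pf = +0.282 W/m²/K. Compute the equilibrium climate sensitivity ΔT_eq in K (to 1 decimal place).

Net feedback parameter λ = (−3.1) + (+0.0596) + (+1.7) + (+0.282) = -1.0584 W/m²/K.
ΔT = −F/λ = −8.5/(-1.0584) = 8.0 K.

8.0 K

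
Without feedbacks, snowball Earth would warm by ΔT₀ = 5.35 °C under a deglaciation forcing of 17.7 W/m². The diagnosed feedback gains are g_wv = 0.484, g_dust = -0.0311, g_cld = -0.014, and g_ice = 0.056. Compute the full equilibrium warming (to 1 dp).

10.6 °C

Total gain g = 0.484 − 0.0311 − 0.014 + 0.056 = 0.4949.
Amplification A = 1/(1 − 0.4949) = 1.98.
ΔT = 5.35 × 1.98 = 10.6 °C.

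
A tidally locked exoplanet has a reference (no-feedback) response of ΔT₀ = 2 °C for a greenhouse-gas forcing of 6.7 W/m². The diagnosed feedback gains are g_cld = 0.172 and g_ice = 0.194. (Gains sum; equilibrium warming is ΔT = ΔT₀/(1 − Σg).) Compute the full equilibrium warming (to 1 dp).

Total gain g = 0.172 + 0.194 = 0.366.
Amplification A = 1/(1 − 0.366) = 1.577.
ΔT = 2 × 1.577 = 3.2 °C.

3.2 °C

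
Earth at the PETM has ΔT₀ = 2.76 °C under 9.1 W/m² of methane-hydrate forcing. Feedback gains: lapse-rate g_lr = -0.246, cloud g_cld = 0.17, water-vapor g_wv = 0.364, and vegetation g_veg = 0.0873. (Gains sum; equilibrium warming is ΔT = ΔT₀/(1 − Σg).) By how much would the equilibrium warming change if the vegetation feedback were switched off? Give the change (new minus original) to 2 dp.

Original: g = 0.3753, ΔT = 2.76/(1−0.3753) = 4.4181 °C.
Without vegetation: g' = 0.288, ΔT' = 2.76/(1−0.288) = 3.8764 °C.
Change = 3.8764 − 4.4181 = -0.54 °C.

-0.54 °C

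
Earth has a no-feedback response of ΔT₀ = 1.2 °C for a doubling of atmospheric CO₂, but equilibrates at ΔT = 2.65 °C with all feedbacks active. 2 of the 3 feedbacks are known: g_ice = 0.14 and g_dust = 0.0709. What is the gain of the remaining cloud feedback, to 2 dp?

0.34

Amplification A = ΔT/ΔT₀ = 2.65/1.2 = 2.208.
Total gain g = 1 − 1/A = 1 − 1/2.208 = 0.5471.
Known gains sum to 0.14 + 0.0709 = 0.2109.
g_cld = 0.5471 − 0.2109 = 0.34.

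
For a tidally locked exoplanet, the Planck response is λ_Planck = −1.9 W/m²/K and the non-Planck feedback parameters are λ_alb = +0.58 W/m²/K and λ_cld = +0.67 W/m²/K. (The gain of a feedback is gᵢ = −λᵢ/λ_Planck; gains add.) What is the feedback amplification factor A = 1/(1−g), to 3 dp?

2.923

Convert to gains: g_alb = 0.58/1.9 = 0.3053; g_cld = 0.67/1.9 = 0.3526.
Total gain g = 0.6579.
A = 1/(1 − 0.6579) = 2.923.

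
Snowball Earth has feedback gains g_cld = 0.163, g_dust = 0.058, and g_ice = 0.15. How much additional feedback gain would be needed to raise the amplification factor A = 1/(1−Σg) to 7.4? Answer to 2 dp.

Current total gain = 0.371.
Target gain for A = 7.4: g* = 1 − 1/7.4 = 0.8649.
Additional gain needed = 0.8649 − 0.371 = 0.49.

0.49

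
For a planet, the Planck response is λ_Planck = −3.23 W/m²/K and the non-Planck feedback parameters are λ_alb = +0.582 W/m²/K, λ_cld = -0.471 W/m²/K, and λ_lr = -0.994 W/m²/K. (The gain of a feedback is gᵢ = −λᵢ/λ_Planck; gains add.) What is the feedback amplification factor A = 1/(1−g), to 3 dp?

0.785

Convert to gains: g_alb = 0.582/3.23 = 0.1802; g_cld = -0.471/3.23 = -0.1458; g_lr = -0.994/3.23 = -0.3077.
Total gain g = -0.2733.
A = 1/(1 + 0.2733) = 0.785.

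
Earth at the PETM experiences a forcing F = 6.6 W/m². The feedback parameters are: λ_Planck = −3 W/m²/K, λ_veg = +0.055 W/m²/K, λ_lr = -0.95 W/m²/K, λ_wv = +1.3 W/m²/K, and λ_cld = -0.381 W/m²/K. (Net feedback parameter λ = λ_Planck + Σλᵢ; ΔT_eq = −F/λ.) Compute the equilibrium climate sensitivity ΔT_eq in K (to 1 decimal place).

Net feedback parameter λ = (−3) + (+0.055) + (-0.95) + (+1.3) + (-0.381) = -2.976 W/m²/K.
ΔT = −F/λ = −6.6/(-2.976) = 2.2 K.

2.2 K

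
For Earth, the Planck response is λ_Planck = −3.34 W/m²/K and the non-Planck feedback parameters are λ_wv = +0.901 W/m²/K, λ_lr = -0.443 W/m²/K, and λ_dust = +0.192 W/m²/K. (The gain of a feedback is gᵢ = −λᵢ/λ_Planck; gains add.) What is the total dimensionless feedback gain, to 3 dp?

0.195

Convert to gains: g_wv = 0.901/3.34 = 0.2698; g_lr = -0.443/3.34 = -0.1326; g_dust = 0.192/3.34 = 0.05749.
Total gain g = 0.19469.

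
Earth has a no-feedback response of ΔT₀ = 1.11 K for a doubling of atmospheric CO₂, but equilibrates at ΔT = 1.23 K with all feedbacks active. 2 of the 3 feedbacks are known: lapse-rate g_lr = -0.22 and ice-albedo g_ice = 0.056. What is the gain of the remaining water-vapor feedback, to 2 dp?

Amplification A = ΔT/ΔT₀ = 1.23/1.11 = 1.108.
Total gain g = 1 − 1/A = 1 − 1/1.108 = 0.09747.
Known gains sum to -0.22 + 0.056 = -0.164.
g_wv = 0.09747 + 0.164 = 0.26.

0.26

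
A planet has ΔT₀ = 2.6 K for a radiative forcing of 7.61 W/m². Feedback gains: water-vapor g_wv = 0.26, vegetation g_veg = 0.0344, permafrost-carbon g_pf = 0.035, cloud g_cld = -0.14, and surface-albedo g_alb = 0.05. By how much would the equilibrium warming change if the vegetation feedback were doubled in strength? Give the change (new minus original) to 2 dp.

0.16 K

Original: g = 0.2394, ΔT = 2.6/(1−0.2394) = 3.4184 K.
With doubled vegetation: g' = 0.2738, ΔT' = 2.6/(1−0.2738) = 3.5803 K.
Change = 3.5803 − 3.4184 = 0.16 K.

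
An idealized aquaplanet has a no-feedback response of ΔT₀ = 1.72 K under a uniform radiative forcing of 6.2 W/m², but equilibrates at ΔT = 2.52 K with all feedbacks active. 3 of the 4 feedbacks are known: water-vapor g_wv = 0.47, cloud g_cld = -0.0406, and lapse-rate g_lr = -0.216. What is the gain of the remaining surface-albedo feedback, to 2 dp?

Amplification A = ΔT/ΔT₀ = 2.52/1.72 = 1.465.
Total gain g = 1 − 1/A = 1 − 1/1.465 = 0.3174.
Known gains sum to 0.47 − 0.0406 − 0.216 = 0.2134.
g_alb = 0.3174 − 0.2134 = 0.10.

0.10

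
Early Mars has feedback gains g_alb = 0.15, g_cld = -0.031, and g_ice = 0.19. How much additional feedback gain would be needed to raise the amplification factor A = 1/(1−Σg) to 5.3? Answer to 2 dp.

Current total gain = 0.309.
Target gain for A = 5.3: g* = 1 − 1/5.3 = 0.8113.
Additional gain needed = 0.8113 − 0.309 = 0.50.

0.50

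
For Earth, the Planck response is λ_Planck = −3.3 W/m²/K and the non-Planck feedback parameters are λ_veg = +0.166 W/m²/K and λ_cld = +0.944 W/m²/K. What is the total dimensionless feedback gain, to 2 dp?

Convert to gains: g_veg = 0.166/3.3 = 0.0503; g_cld = 0.944/3.3 = 0.2861.
Total gain g = 0.3364.

0.34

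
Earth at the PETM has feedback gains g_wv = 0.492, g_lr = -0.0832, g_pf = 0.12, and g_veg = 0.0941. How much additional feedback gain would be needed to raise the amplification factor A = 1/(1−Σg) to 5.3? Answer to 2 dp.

Current total gain = 0.6229.
Target gain for A = 5.3: g* = 1 − 1/5.3 = 0.8113.
Additional gain needed = 0.8113 − 0.6229 = 0.19.

0.19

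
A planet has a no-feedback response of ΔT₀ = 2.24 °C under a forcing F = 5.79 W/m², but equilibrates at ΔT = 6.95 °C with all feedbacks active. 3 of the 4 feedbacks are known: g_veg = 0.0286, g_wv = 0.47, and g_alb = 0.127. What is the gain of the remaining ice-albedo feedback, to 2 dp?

0.05

Amplification A = ΔT/ΔT₀ = 6.95/2.24 = 3.103.
Total gain g = 1 − 1/A = 1 − 1/3.103 = 0.6777.
Known gains sum to 0.0286 + 0.47 + 0.127 = 0.6256.
g_ice = 0.6777 − 0.6256 = 0.05.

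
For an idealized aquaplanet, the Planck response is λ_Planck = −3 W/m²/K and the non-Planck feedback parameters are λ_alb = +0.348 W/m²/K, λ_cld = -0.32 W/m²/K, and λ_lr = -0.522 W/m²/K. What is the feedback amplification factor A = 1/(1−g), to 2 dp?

0.86

Convert to gains: g_alb = 0.348/3 = 0.116; g_cld = -0.32/3 = -0.1067; g_lr = -0.522/3 = -0.174.
Total gain g = -0.1647.
A = 1/(1 + 0.1647) = 0.86.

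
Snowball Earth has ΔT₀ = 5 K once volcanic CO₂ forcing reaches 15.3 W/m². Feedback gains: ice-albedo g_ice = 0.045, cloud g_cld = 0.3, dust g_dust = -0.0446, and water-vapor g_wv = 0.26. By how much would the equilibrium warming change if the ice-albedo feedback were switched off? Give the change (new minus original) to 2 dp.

-1.06 K

Original: g = 0.5604, ΔT = 5/(1−0.5604) = 11.3740 K.
Without ice-albedo: g' = 0.5154, ΔT' = 5/(1−0.5154) = 10.3178 K.
Change = 10.3178 − 11.3740 = -1.06 K.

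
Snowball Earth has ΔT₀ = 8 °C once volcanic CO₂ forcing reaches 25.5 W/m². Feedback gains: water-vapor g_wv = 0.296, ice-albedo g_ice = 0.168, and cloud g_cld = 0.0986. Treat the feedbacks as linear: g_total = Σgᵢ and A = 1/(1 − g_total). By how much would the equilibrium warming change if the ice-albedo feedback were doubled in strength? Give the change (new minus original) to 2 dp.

Original: g = 0.5626, ΔT = 8/(1−0.5626) = 18.2899 °C.
With doubled ice-albedo: g' = 0.7306, ΔT' = 8/(1−0.7306) = 29.6956 °C.
Change = 29.6956 − 18.2899 = 11.41 °C.

11.41 °C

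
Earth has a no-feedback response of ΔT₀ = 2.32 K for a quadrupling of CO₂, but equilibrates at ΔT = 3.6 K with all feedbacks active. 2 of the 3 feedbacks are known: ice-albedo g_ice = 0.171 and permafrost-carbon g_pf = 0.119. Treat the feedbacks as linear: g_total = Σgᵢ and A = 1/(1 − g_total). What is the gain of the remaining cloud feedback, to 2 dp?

0.07

Amplification A = ΔT/ΔT₀ = 3.6/2.32 = 1.552.
Total gain g = 1 − 1/A = 1 − 1/1.552 = 0.3557.
Known gains sum to 0.171 + 0.119 = 0.29.
g_cld = 0.3557 − 0.29 = 0.07.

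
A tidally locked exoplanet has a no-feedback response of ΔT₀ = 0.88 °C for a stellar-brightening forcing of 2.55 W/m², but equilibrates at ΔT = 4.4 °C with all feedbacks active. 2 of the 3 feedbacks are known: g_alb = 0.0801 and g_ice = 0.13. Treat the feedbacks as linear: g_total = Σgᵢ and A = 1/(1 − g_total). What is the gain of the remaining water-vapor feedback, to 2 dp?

Amplification A = ΔT/ΔT₀ = 4.4/0.88 = 5.
Total gain g = 1 − 1/A = 1 − 1/5 = 0.8.
Known gains sum to 0.0801 + 0.13 = 0.2101.
g_wv = 0.8 − 0.2101 = 0.59.

0.59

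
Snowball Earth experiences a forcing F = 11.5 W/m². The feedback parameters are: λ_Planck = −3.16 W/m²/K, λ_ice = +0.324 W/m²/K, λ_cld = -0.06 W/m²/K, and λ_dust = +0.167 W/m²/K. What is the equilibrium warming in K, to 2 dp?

Net feedback parameter λ = (−3.16) + (+0.324) + (-0.06) + (+0.167) = -2.729 W/m²/K.
ΔT = −F/λ = −11.5/(-2.729) = 4.21 K.

4.21 K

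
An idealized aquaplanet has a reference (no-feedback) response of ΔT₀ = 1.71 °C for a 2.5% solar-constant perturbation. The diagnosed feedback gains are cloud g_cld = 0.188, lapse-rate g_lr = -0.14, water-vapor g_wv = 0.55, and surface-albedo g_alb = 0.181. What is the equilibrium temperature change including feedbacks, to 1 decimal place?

Total gain g = 0.188 − 0.14 + 0.55 + 0.181 = 0.779.
Amplification A = 1/(1 − 0.779) = 4.525.
ΔT = 1.71 × 4.525 = 7.7 °C.

7.7 °C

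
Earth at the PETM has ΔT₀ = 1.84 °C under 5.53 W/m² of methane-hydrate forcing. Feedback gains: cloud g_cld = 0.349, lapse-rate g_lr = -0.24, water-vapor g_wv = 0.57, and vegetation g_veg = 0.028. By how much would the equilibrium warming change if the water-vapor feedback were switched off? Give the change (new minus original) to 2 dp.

-4.15 °C

Original: g = 0.707, ΔT = 1.84/(1−0.707) = 6.2799 °C.
Without water-vapor: g' = 0.137, ΔT' = 1.84/(1−0.137) = 2.1321 °C.
Change = 2.1321 − 6.2799 = -4.15 °C.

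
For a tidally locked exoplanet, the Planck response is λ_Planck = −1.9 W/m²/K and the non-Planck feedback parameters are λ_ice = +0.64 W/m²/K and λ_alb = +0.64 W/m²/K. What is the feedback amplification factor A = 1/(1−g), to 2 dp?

3.06

Convert to gains: g_ice = 0.64/1.9 = 0.3368; g_alb = 0.64/1.9 = 0.3368.
Total gain g = 0.6736.
A = 1/(1 − 0.6736) = 3.06.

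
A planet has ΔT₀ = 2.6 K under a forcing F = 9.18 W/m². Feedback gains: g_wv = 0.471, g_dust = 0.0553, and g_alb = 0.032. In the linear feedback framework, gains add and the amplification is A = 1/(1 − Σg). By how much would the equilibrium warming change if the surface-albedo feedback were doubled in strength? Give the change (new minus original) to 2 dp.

0.46 K

Original: g = 0.5583, ΔT = 2.6/(1−0.5583) = 5.8863 K.
With doubled surface-albedo: g' = 0.5903, ΔT' = 2.6/(1−0.5903) = 6.3461 K.
Change = 6.3461 − 5.8863 = 0.46 K.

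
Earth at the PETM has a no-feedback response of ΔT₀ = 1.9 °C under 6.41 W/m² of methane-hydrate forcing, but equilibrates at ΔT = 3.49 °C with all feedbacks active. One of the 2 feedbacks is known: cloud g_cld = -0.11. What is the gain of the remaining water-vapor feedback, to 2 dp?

Amplification A = ΔT/ΔT₀ = 3.49/1.9 = 1.837.
Total gain g = 1 − 1/A = 1 − 1/1.837 = 0.4556.
The known gain is -0.11.
g_wv = 0.4556 + 0.11 = 0.57.

0.57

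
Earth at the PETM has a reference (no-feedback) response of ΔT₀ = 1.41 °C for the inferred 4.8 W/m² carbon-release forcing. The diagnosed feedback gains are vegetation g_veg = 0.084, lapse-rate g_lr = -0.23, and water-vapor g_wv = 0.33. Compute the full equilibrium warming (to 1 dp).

1.7 °C

Total gain g = 0.084 − 0.23 + 0.33 = 0.184.
Amplification A = 1/(1 − 0.184) = 1.225.
ΔT = 1.41 × 1.225 = 1.7 °C.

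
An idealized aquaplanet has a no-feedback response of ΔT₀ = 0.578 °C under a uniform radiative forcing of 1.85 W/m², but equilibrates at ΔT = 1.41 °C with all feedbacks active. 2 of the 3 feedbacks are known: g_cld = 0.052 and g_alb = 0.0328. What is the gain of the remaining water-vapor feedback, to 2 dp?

Amplification A = ΔT/ΔT₀ = 1.41/0.578 = 2.439.
Total gain g = 1 − 1/A = 1 − 1/2.439 = 0.59.
Known gains sum to 0.052 + 0.0328 = 0.0848.
g_wv = 0.59 − 0.0848 = 0.51.

0.51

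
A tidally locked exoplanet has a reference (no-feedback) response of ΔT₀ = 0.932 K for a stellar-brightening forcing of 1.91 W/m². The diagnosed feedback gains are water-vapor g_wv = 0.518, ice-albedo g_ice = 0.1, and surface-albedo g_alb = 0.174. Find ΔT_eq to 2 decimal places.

Total gain g = 0.518 + 0.1 + 0.174 = 0.792.
Amplification A = 1/(1 − 0.792) = 4.808.
ΔT = 0.932 × 4.808 = 4.48 K.

4.48 K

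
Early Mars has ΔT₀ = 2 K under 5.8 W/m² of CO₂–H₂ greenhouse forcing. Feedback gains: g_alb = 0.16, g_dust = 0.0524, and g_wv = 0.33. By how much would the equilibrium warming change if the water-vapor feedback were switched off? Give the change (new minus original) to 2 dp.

Original: g = 0.5424, ΔT = 2/(1−0.5424) = 4.3706 K.
Without water-vapor: g' = 0.2124, ΔT' = 2/(1−0.2124) = 2.5394 K.
Change = 2.5394 − 4.3706 = -1.83 K.

-1.83 K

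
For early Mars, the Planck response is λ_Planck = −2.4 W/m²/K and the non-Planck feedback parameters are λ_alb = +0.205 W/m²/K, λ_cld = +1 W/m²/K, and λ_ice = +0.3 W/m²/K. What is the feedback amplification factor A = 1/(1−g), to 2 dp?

2.68

Convert to gains: g_alb = 0.205/2.4 = 0.08542; g_cld = 1/2.4 = 0.4167; g_ice = 0.3/2.4 = 0.125.
Total gain g = 0.62712.
A = 1/(1 − 0.62712) = 2.68.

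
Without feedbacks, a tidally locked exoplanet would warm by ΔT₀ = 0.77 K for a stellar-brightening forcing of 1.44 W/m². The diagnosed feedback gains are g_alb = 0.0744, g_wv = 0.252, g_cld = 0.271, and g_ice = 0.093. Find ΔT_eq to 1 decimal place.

Total gain g = 0.0744 + 0.252 + 0.271 + 0.093 = 0.6904.
Amplification A = 1/(1 − 0.6904) = 3.23.
ΔT = 0.77 × 3.23 = 2.5 K.

2.5 K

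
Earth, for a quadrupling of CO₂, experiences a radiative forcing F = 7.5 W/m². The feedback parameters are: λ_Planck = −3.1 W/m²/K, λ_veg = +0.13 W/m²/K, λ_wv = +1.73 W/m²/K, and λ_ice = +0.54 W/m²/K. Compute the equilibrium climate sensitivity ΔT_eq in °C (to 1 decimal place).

10.7 °C

Net feedback parameter λ = (−3.1) + (+0.13) + (+1.73) + (+0.54) = -0.7 W/m²/K.
ΔT = −F/λ = −7.5/(-0.7) = 10.7 °C.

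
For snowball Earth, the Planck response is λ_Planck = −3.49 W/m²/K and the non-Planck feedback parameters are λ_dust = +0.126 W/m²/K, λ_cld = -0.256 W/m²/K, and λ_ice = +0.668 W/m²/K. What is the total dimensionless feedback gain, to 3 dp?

Convert to gains: g_dust = 0.126/3.49 = 0.0361; g_cld = -0.256/3.49 = -0.07335; g_ice = 0.668/3.49 = 0.1914.
Total gain g = 0.15415.

0.154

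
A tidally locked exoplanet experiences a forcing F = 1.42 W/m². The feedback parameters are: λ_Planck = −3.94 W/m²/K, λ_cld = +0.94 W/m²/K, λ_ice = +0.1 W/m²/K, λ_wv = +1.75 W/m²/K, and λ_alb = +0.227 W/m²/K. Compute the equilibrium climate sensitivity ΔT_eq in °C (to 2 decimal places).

1.54 °C

Net feedback parameter λ = (−3.94) + (+0.94) + (+0.1) + (+1.75) + (+0.227) = -0.923 W/m²/K.
ΔT = −F/λ = −1.42/(-0.923) = 1.54 °C.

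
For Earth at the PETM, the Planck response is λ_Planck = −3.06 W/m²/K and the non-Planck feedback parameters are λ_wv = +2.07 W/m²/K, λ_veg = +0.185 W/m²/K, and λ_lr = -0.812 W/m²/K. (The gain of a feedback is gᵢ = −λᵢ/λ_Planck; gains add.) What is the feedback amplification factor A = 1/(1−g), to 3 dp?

1.892

Convert to gains: g_wv = 2.07/3.06 = 0.6765; g_veg = 0.185/3.06 = 0.06046; g_lr = -0.812/3.06 = -0.2654.
Total gain g = 0.47156.
A = 1/(1 − 0.47156) = 1.892.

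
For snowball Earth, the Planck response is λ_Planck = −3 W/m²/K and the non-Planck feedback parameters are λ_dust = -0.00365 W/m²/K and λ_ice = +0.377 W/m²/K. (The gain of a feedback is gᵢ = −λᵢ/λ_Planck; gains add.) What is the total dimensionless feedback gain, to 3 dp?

Convert to gains: g_dust = -0.00365/3 = -0.001217; g_ice = 0.377/3 = 0.1257.
Total gain g = 0.124483.

0.124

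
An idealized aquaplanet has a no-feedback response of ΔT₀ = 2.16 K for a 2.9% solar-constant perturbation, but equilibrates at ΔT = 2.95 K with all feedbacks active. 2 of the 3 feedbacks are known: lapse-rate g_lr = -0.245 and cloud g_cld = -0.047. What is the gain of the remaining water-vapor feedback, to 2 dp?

0.56

Amplification A = ΔT/ΔT₀ = 2.95/2.16 = 1.366.
Total gain g = 1 − 1/A = 1 − 1/1.366 = 0.2679.
Known gains sum to -0.245 − 0.047 = -0.292.
g_wv = 0.2679 + 0.292 = 0.56.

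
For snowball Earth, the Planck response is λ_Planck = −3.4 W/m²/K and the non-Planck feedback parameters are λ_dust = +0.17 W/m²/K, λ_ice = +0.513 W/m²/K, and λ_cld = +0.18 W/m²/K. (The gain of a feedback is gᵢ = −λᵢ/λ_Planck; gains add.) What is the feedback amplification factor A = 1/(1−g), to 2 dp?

1.34

Convert to gains: g_dust = 0.17/3.4 = 0.05; g_ice = 0.513/3.4 = 0.1509; g_cld = 0.18/3.4 = 0.05294.
Total gain g = 0.25384.
A = 1/(1 − 0.25384) = 1.34.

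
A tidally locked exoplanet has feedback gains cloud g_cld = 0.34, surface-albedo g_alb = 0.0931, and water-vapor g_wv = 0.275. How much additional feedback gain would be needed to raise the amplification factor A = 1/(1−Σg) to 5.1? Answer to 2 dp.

0.10

Current total gain = 0.7081.
Target gain for A = 5.1: g* = 1 − 1/5.1 = 0.8039.
Additional gain needed = 0.8039 − 0.7081 = 0.10.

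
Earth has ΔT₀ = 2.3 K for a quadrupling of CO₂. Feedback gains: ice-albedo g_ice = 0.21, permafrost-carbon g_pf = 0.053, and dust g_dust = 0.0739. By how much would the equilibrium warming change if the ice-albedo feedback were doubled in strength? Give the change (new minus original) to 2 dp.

1.61 K

Original: g = 0.3369, ΔT = 2.3/(1−0.3369) = 3.4686 K.
With doubled ice-albedo: g' = 0.5469, ΔT' = 2.3/(1−0.5469) = 5.0761 K.
Change = 5.0761 − 3.4686 = 1.61 K.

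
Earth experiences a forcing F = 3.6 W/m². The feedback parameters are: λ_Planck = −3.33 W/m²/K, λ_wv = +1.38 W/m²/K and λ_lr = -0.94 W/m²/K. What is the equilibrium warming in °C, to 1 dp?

1.2 °C

Net feedback parameter λ = (−3.33) + (+1.38) + (-0.94) = -2.89 W/m²/K.
ΔT = −F/λ = −3.6/(-2.89) = 1.2 °C.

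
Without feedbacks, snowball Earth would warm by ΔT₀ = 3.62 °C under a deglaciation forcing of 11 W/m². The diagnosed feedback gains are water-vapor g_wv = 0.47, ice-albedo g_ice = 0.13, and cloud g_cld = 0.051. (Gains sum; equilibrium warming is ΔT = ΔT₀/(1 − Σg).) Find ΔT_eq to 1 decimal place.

10.4 °C

Total gain g = 0.47 + 0.13 + 0.051 = 0.651.
Amplification A = 1/(1 − 0.651) = 2.865.
ΔT = 3.62 × 2.865 = 10.4 °C.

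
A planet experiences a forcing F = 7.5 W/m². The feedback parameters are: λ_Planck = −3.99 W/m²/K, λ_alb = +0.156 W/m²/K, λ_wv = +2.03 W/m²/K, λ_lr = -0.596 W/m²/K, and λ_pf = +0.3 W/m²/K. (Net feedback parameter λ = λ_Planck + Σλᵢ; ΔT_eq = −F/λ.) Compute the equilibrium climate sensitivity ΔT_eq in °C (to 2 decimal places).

Net feedback parameter λ = (−3.99) + (+0.156) + (+2.03) + (-0.596) + (+0.3) = -2.1 W/m²/K.
ΔT = −F/λ = −7.5/(-2.1) = 3.57 °C.

3.57 °C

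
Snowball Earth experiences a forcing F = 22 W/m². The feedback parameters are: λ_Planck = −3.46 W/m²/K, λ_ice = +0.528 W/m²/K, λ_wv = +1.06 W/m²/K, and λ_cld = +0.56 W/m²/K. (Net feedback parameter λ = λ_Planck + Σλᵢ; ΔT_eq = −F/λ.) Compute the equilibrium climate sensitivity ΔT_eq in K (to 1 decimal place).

Net feedback parameter λ = (−3.46) + (+0.528) + (+1.06) + (+0.56) = -1.312 W/m²/K.
ΔT = −F/λ = −22/(-1.312) = 16.8 K.

16.8 K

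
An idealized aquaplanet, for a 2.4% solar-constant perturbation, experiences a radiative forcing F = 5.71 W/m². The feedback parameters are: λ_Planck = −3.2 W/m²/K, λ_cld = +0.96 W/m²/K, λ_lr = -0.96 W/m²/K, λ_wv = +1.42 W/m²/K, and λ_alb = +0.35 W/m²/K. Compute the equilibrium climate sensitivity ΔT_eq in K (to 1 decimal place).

4.0 K

Net feedback parameter λ = (−3.2) + (+0.96) + (-0.96) + (+1.42) + (+0.35) = -1.43 W/m²/K.
ΔT = −F/λ = −5.71/(-1.43) = 4.0 K.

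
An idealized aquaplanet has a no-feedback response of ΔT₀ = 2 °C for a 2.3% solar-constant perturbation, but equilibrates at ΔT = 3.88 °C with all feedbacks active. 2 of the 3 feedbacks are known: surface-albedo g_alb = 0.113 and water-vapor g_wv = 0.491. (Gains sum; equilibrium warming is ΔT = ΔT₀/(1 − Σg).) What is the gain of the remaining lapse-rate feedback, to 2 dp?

Amplification A = ΔT/ΔT₀ = 3.88/2 = 1.94.
Total gain g = 1 − 1/A = 1 − 1/1.94 = 0.4845.
Known gains sum to 0.113 + 0.491 = 0.604.
g_lr = 0.4845 − 0.604 = -0.12.

-0.12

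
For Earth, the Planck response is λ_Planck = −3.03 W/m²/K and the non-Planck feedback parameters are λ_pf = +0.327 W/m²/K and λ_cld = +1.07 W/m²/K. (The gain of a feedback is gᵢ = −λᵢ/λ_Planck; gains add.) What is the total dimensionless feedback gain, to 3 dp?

0.461

Convert to gains: g_pf = 0.327/3.03 = 0.1079; g_cld = 1.07/3.03 = 0.3531.
Total gain g = 0.461.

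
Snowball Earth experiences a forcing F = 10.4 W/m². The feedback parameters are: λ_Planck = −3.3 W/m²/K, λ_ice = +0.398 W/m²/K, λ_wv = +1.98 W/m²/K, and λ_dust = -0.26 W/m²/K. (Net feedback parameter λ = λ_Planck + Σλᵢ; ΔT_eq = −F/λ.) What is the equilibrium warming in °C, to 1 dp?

Net feedback parameter λ = (−3.3) + (+0.398) + (+1.98) + (-0.26) = -1.182 W/m²/K.
ΔT = −F/λ = −10.4/(-1.182) = 8.8 °C.

8.8 °C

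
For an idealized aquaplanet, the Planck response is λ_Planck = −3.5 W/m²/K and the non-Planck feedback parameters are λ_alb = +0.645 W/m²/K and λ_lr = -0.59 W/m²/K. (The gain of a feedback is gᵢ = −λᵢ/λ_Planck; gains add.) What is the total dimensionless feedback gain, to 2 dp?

0.02

Convert to gains: g_alb = 0.645/3.5 = 0.1843; g_lr = -0.59/3.5 = -0.1686.
Total gain g = 0.0157.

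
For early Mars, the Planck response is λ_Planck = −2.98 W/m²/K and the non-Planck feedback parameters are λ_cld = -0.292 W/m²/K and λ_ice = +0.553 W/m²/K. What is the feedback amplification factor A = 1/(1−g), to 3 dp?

Convert to gains: g_cld = -0.292/2.98 = -0.09799; g_ice = 0.553/2.98 = 0.1856.
Total gain g = 0.08761.
A = 1/(1 − 0.08761) = 1.096.

1.096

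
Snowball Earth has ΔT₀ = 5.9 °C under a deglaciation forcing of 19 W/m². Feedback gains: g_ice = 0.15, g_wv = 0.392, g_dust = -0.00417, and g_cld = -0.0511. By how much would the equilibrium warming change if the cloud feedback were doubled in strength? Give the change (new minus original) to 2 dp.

Original: g = 0.48673, ΔT = 5.9/(1−0.48673) = 11.4949 °C.
With doubled cloud: g' = 0.43563, ΔT' = 5.9/(1−0.43563) = 10.4541 °C.
Change = 10.4541 − 11.4949 = -1.04 °C.

-1.04 °C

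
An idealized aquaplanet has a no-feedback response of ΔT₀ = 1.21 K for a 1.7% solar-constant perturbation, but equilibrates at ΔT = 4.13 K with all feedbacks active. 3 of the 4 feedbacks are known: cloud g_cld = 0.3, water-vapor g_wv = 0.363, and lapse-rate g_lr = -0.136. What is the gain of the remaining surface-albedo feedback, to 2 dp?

Amplification A = ΔT/ΔT₀ = 4.13/1.21 = 3.413.
Total gain g = 1 − 1/A = 1 − 1/3.413 = 0.707.
Known gains sum to 0.3 + 0.363 − 0.136 = 0.527.
g_alb = 0.707 − 0.527 = 0.18.

0.18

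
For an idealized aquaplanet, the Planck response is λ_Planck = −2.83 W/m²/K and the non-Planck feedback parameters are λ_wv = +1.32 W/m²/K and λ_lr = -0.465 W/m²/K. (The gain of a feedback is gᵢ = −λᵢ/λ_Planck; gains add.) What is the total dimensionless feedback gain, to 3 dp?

Convert to gains: g_wv = 1.32/2.83 = 0.4664; g_lr = -0.465/2.83 = -0.1643.
Total gain g = 0.3021.

0.302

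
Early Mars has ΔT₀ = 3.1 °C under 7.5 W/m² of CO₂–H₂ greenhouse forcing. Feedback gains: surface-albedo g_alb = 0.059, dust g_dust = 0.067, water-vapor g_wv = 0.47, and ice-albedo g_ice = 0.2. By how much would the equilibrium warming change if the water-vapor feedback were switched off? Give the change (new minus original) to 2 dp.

Original: g = 0.796, ΔT = 3.1/(1−0.796) = 15.1961 °C.
Without water-vapor: g' = 0.326, ΔT' = 3.1/(1−0.326) = 4.5994 °C.
Change = 4.5994 − 15.1961 = -10.60 °C.

-10.60 °C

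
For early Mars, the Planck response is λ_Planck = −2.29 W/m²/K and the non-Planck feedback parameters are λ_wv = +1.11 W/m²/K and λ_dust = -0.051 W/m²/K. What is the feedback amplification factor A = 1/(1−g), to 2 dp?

Convert to gains: g_wv = 1.11/2.29 = 0.4847; g_dust = -0.051/2.29 = -0.02227.
Total gain g = 0.46243.
A = 1/(1 − 0.46243) = 1.86.

1.86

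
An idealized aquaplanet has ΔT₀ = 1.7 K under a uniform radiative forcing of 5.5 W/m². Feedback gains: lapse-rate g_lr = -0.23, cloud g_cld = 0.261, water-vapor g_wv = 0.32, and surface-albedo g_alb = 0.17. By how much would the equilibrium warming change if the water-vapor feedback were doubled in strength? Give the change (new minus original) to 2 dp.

7.14 K

Original: g = 0.521, ΔT = 1.7/(1−0.521) = 3.5491 K.
With doubled water-vapor: g' = 0.841, ΔT' = 1.7/(1−0.841) = 10.6918 K.
Change = 10.6918 − 3.5491 = 7.14 K.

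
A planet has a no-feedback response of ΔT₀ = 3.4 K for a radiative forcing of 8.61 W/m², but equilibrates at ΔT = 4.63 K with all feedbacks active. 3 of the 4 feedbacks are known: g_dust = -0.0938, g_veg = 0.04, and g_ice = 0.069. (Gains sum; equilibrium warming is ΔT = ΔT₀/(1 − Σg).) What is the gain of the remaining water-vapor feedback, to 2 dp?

0.25

Amplification A = ΔT/ΔT₀ = 4.63/3.4 = 1.362.
Total gain g = 1 − 1/A = 1 − 1/1.362 = 0.2658.
Known gains sum to -0.0938 + 0.04 + 0.069 = 0.0152.
g_wv = 0.2658 − 0.0152 = 0.25.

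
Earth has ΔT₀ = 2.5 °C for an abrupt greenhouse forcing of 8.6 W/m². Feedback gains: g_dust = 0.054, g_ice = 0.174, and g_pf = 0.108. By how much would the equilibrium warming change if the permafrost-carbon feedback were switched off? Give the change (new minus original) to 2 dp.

Original: g = 0.336, ΔT = 2.5/(1−0.336) = 3.7651 °C.
Without permafrost-carbon: g' = 0.228, ΔT' = 2.5/(1−0.228) = 3.2383 °C.
Change = 3.2383 − 3.7651 = -0.53 °C.

-0.53 °C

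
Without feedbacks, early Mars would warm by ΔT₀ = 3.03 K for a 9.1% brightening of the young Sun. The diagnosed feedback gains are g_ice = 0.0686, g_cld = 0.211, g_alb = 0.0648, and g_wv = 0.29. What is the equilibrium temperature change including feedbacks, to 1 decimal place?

8.3 K

Total gain g = 0.0686 + 0.211 + 0.0648 + 0.29 = 0.6344.
Amplification A = 1/(1 − 0.6344) = 2.735.
ΔT = 3.03 × 2.735 = 8.3 K.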